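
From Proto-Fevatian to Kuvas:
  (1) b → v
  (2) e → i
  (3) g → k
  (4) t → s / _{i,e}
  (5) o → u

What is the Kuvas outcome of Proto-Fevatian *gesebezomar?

kisivizumar

Kuvas: *gesebezomar
  gesebezomar → gesevezomar   [unconditioned shift]
  gesevezomar → gisivizomar   [vowel merger]
  gisivizomar → kisivizomar   [unconditioned shift]
  kisivizomar (rule 4 does not apply)
  kisivizomar → kisivizumar   [vowel merger]
  giving Kuvas kisivizumar.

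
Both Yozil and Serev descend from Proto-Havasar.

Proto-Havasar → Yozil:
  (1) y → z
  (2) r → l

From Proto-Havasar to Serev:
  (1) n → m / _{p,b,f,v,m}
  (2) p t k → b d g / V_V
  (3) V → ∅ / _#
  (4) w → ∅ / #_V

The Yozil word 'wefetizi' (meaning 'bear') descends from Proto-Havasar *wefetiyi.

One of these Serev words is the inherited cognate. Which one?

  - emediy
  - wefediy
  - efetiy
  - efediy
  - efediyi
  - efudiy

efediy

Serev: start from *wefetiyi.
  rule 1: no change — wefetiyi
  rule 2 (intervocalic voicing): wefetiyi → wefediyi
  rule 3 (apocope): wefediyi → wefediy
  rule 4 (glide loss): wefediy → efediy
  ⇒ Serev efediy
Among the options, 'efediy' alone shows every Serev change applied in order.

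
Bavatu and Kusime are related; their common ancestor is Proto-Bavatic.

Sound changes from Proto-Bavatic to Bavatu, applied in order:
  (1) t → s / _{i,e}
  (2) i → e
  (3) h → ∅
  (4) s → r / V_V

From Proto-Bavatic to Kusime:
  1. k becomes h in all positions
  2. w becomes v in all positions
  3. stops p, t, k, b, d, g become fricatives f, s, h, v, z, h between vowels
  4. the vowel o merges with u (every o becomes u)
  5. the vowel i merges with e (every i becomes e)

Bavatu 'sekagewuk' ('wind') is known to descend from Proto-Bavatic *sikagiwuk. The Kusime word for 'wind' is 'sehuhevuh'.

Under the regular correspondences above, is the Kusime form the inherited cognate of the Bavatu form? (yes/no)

Derive the expected Kusime reflex of *sikagiwuk:
Kusime: *sikagiwuk
  sikagiwuk → sihagiwuh   [unconditioned shift]
  sihagiwuh → sihagivuh   [unconditioned shift]
  sihagivuh → sihahivuh   [intervocalic lenition]
  sihahivuh (rule 4 does not apply)
  sihahivuh → sehahevuh   [vowel merger]
  giving Kusime sehahevuh.
The regular Kusime reflex would be 'sehahevuh', but the attested form is 'sehuhevuh'. The correspondence is irregular, so they are not cognates (the Kusime form has a different source).

no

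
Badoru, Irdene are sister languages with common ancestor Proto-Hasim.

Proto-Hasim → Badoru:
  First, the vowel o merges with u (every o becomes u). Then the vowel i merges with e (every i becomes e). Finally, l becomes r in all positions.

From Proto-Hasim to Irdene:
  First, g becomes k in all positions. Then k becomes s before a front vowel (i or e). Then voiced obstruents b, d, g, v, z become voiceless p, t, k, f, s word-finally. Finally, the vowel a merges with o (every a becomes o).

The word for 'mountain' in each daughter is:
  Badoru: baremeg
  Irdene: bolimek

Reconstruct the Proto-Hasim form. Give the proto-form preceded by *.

*balimeg

Position 7: Badoru has g, Irdene has k. Badoru preserves g here (none of its changes turn any other segment into g), so the proto-segment is *g.
Position 4: Badoru has e, Irdene has i. Irdene preserves i here (none of its changes turn any other segment into i), so the proto-segment is *i.
This points to *balimeg. Verify forward in each daughter:
Badoru: *balimeg > balemeg > baremeg  (by vowel merger, unconditioned shift)
Irdene: start from *balimeg.
  rule 1 (unconditioned shift): balimeg → balimek
  rule 2: no change — balimek
  rule 3: no change — balimek
  rule 4 (vowel merger): balimek → bolimek
  ⇒ Irdene bolimek
Only *balimeg yields all of Badoru baremeg, Irdene bolimek.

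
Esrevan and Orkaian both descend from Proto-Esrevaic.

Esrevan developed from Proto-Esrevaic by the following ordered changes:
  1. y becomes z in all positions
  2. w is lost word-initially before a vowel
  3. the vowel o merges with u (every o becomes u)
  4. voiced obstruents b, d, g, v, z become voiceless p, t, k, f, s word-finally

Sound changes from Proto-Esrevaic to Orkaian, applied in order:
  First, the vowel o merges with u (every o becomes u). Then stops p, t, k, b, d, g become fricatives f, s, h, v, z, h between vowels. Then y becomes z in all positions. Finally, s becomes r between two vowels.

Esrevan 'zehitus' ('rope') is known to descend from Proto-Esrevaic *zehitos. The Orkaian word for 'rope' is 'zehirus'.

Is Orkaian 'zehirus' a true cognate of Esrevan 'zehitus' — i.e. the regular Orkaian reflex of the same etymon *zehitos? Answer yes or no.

Derive the expected Orkaian reflex of *zehitos:
Orkaian: *zehitos
  zehitos → zehitus   [vowel merger]
  zehitus → zehisus   [intervocalic lenition]
  zehisus (rule 3 does not apply)
  zehisus → zehirus   [rhotacism]
  giving Orkaian zehirus.
Orkaian 'zehirus' matches the regular reflex exactly, so the pair is cognate.

yes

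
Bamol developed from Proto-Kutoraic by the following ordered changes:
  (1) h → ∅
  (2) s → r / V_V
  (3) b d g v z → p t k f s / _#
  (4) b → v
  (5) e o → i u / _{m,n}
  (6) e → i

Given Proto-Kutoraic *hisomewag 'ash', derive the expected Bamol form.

Bamol: start from *hisomewag.
  rule 1 (h-loss): hisomewag → isomewag
  rule 2 (rhotacism): isomewag → iromewag
  rule 3 (final devoicing): iromewag → iromewak
  rule 4: no change — iromewak
  rule 5 (pre-nasal raising): iromewak → irumewak
  rule 6 (vowel merger): irumewak → irumiwak
  ⇒ Bamol irumiwak

irumiwak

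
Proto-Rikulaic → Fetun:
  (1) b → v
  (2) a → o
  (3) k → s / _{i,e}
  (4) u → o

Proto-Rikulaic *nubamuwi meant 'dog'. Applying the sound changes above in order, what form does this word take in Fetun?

Fetun: *nubamuwi
  nubamuwi → nuvamuwi   [unconditioned shift]
  nuvamuwi → nuvomuwi   [vowel merger]
  nuvomuwi (rule 3 does not apply)
  nuvomuwi → novomowi   [vowel merger]
  giving Fetun novomowi.

novomowi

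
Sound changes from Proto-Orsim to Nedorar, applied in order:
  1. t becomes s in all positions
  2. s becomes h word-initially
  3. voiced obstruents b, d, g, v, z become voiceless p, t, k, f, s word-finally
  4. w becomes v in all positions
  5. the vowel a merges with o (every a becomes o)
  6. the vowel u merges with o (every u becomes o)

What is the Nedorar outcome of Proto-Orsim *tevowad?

hevovot

Nedorar: start from *tevowad.
  rule 1 (unconditioned shift): tevowad → sevowad
  rule 2 (debuccalisation): sevowad → hevowad
  rule 3 (final devoicing): hevowad → hevowat
  rule 4 (unconditioned shift): hevowat → hevovat
  rule 5 (vowel merger): hevovat → hevovot
  rule 6: no change — hevovot
  ⇒ Nedorar hevovot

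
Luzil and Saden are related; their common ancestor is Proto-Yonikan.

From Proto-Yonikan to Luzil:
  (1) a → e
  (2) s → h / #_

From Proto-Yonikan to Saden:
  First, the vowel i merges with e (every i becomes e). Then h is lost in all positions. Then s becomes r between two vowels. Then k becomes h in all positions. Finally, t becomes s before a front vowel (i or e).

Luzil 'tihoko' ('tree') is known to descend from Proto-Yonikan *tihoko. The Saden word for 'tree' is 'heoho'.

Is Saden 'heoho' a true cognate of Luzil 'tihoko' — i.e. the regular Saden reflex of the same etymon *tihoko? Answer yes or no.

no

Derive the expected Saden reflex of *tihoko:
Saden: *tihoko
  tihoko → tehoko   [vowel merger]
  tehoko → teoko   [h-loss]
  teoko (rule 3 does not apply)
  teoko → teoho   [unconditioned shift]
  teoho → seoho   [palatalisation]
  giving Saden seoho.
The regular Saden reflex would be 'seoho', but the attested form is 'heoho'. The correspondence is irregular, so they are not cognates (the Saden form has a different source).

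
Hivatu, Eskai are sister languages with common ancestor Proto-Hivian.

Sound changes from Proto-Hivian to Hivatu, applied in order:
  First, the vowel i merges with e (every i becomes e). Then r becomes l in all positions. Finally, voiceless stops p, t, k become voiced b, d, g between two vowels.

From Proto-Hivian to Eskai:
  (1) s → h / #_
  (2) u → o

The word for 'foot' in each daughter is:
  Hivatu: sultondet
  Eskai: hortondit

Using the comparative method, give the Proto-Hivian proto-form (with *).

*surtondit

Position 8: Hivatu has e, Eskai has i. Eskai preserves i here (none of its changes turn any other segment into i), so the proto-segment is *i.
Position 1: Hivatu has s, Eskai has h. Hivatu preserves s here (none of its changes turn any other segment into s), so the proto-segment is *s.
Position 3: Hivatu has l, Eskai has r. Eskai preserves r here (none of its changes turn any other segment into r), so the proto-segment is *r.
This points to *surtondit. Verify forward in each daughter:
Hivatu: start from *surtondit.
  rule 1 (vowel merger): surtondit → surtondet
  rule 2 (unconditioned shift): surtondet → sultondet
  rule 3: no change — sultondet
  ⇒ Hivatu sultondet
Eskai: *surtondit
  surtondit → hurtondit   [debuccalisation]
  hurtondit → hortondit   [vowel merger]
  giving Eskai hortondit.
No other proto-form is consistent with every reflex, so the reconstruction is *surtondit.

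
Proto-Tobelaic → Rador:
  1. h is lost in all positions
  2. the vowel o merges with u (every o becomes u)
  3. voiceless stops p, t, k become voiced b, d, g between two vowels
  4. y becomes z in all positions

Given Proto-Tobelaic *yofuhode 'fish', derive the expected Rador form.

zufuude

Rador: start from *yofuhode.
  rule 1 (h-loss): yofuhode → yofuode
  rule 2 (vowel merger): yofuode → yufuude
  rule 3: no change — yufuude
  rule 4 (unconditioned shift): yufuude → zufuude
  ⇒ Rador zufuude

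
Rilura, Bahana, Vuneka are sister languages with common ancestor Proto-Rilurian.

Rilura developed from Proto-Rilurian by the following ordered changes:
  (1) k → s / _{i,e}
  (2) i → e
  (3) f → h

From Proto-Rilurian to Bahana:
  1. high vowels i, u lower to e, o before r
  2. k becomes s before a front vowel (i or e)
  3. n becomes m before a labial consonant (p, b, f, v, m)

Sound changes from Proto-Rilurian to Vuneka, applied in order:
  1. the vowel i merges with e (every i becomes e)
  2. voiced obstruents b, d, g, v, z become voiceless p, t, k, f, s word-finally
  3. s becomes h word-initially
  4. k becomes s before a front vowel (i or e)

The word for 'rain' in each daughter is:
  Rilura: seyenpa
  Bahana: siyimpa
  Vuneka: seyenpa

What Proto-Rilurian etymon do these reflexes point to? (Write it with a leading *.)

*kiyinpa

Position 4: Rilura has e, Bahana has i, Vuneka has e. Bahana preserves i here (none of its changes turn any other segment into i), so the proto-segment is *i.
Position 2: Rilura has e, Bahana has i, Vuneka has e. Bahana preserves i here (none of its changes turn any other segment into i), so the proto-segment is *i.
This points to *kiyinpa. Verify forward in each daughter:
Rilura: start from *kiyinpa.
  rule 1 (palatalisation): kiyinpa → siyinpa
  rule 2 (vowel merger): siyinpa → seyenpa
  rule 3: no change — seyenpa
  ⇒ Rilura seyenpa
Bahana: *kiyinpa
  kiyinpa (rule 1 does not apply)
  kiyinpa → siyinpa   [palatalisation]
  siyinpa → siyimpa   [nasal place assimilation]
  giving Bahana siyimpa.
Vuneka: *kiyinpa > keyenpa > seyenpa  (by vowel merger, palatalisation)
No other proto-form is consistent with every reflex, so the reconstruction is *kiyinpa.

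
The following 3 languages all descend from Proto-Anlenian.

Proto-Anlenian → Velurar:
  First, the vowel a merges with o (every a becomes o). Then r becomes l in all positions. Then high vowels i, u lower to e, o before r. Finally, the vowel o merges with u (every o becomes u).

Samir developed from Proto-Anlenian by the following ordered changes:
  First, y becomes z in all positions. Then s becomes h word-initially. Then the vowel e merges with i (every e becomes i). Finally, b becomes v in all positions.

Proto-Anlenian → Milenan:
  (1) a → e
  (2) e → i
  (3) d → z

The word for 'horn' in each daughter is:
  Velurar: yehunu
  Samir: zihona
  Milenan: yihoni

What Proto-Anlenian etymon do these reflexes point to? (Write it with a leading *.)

*yehona

Position 2: Velurar has e, Samir has i, Milenan has i. Taking the neighbouring segments as reconstructed: Velurar e can only go back to *e; Samir i could go back to *e or *i; Milenan i could go back to *a or *e or *i — the one source consistent with every daughter is *e.
Position 6: Velurar has u, Samir has a, Milenan has i. Samir preserves a here (none of its changes turn any other segment into a), so the proto-segment is *a.
This points to *yehona. Verify forward in each daughter:
Velurar: *yehona
  yehona → yehono   [vowel merger]
  yehono (rule 2 does not apply)
  yehono (rule 3 does not apply)
  yehono → yehunu   [vowel merger]
  giving Velurar yehunu.
Samir: *yehona
  yehona → zehona   [unconditioned shift]
  zehona (rule 2 does not apply)
  zehona → zihona   [vowel merger]
  zihona (rule 4 does not apply)
  giving Samir zihona.
Milenan: *yehona
  yehona → yehone   [vowel merger]
  yehone → yihoni   [vowel merger]
  yihoni (rule 3 does not apply)
  giving Milenan yihoni.
No other proto-form is consistent with every reflex, so the reconstruction is *yehona.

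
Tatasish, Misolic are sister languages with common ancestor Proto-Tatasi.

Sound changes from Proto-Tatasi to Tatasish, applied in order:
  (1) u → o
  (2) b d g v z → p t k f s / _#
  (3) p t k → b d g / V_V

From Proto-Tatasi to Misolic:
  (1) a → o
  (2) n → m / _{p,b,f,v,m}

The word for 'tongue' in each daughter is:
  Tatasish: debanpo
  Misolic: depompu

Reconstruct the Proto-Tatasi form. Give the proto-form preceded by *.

*depanpu

Position 7: Tatasish has o, Misolic has u. Misolic preserves u here (none of its changes turn any other segment into u), so the proto-segment is *u.
Position 5: Tatasish has n, Misolic has m. Tatasish preserves n here (none of its changes turn any other segment into n), so the proto-segment is *n.
Continuing position by position gives *depanpu; check it forward:
Tatasish: *depanpu
  depanpu → depanpo   [vowel merger]
  depanpo (rule 2 does not apply)
  depanpo → debanpo   [intervocalic voicing]
  giving Tatasish debanpo.
Misolic: *depanpu
  depanpu → deponpu   [vowel merger]
  deponpu → depompu   [nasal place assimilation]
  giving Misolic depompu.
Only *depanpu yields all of Tatasish debanpo, Misolic depompu.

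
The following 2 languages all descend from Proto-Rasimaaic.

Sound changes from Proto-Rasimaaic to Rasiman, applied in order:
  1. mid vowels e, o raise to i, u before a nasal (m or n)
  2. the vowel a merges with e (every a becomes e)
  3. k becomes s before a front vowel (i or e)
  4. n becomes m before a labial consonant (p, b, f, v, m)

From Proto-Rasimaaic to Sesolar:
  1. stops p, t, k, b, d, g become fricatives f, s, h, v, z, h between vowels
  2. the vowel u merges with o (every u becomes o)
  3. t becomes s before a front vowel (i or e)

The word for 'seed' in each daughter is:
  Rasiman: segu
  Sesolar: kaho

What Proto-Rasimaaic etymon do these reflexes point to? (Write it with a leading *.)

*kagu

Position 3: Rasiman has g, Sesolar has h. Rasiman preserves g here (none of its changes turn any other segment into g), so the proto-segment is *g.
Position 1: Rasiman has s, Sesolar has k. Sesolar preserves k here (none of its changes turn any other segment into k), so the proto-segment is *k.
Position 4: Rasiman has u, Sesolar has o. Taking the neighbouring segments as reconstructed: Rasiman u can only go back to *u; Sesolar o could go back to *o or *u — the one source consistent with every daughter is *u.
Verify the candidate proto-form against each daughter:
Rasiman: start from *kagu.
  rule 1: no change — kagu
  rule 2 (vowel merger): kagu → kegu
  rule 3 (palatalisation): kegu → segu
  rule 4: no change — segu
  ⇒ Rasiman segu
Sesolar: *kagu > kahu > kaho  (by intervocalic lenition, vowel merger)
*kagu is the unique common source.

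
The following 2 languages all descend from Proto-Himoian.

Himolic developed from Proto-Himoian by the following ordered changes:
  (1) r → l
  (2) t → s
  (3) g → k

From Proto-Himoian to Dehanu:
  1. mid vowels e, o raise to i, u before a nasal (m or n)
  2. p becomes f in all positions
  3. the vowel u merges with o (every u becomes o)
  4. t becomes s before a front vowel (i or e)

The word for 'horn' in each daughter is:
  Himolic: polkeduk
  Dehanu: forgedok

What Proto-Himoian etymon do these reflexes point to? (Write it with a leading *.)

Position 1: Himolic has p, Dehanu has f. Himolic preserves p here (none of its changes turn any other segment into p), so the proto-segment is *p.
Position 4: Himolic has k, Dehanu has g. Dehanu preserves g here (none of its changes turn any other segment into g), so the proto-segment is *g.
This points to *porgeduk. Verify forward in each daughter:
Himolic: start from *porgeduk.
  rule 1 (unconditioned shift): porgeduk → polgeduk
  rule 2: no change — polgeduk
  rule 3 (unconditioned shift): polgeduk → polkeduk
  ⇒ Himolic polkeduk
Dehanu: *porgeduk > forgeduk > forgedok  (by unconditioned shift, vowel merger)
Only *porgeduk yields all of Himolic polkeduk, Dehanu forgedok.

*porgeduk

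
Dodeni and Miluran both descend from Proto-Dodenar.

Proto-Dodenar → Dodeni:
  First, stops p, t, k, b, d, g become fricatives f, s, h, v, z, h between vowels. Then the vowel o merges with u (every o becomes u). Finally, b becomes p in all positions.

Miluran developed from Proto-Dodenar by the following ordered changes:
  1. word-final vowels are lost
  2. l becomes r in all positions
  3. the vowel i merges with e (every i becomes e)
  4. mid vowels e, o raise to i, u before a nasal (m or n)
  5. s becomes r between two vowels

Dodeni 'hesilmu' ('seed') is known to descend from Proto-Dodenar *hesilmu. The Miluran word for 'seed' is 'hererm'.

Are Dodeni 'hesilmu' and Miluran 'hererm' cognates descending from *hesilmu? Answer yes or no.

yes

Derive the expected Miluran reflex of *hesilmu:
Miluran: *hesilmu > hesilm > hesirm > heserm > hererm  (by apocope, unconditioned shift, vowel merger, rhotacism)
Miluran 'hererm' matches the regular reflex exactly, so the pair is cognate.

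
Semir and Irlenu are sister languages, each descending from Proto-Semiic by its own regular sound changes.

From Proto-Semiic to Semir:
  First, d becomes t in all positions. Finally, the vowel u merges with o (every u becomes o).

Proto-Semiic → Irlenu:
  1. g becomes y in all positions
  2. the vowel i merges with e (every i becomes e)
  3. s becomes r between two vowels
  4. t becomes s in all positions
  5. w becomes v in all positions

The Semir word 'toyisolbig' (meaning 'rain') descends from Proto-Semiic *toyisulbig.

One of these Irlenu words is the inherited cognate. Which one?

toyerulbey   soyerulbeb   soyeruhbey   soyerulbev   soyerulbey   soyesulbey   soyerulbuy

Irlenu: *toyisulbig > toyisulbiy > toyesulbey > toyerulbey > soyerulbey  (by unconditioned shift, vowel merger, rhotacism, unconditioned shift)
The other candidates each miss or misapply at least one Irlenu change.

soyerulbey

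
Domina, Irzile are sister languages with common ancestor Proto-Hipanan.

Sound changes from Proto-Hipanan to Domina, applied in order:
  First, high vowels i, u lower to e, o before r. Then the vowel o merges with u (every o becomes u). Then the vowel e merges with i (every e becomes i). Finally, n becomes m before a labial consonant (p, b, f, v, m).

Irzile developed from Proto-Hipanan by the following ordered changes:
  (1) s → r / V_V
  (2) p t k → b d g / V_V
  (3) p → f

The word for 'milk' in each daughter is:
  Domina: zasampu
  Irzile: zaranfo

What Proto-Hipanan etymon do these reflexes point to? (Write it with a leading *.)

*zasanpo

Position 3: Domina has s, Irzile has r. Domina preserves s here (none of its changes turn any other segment into s), so the proto-segment is *s.
Position 5: Domina has m, Irzile has n. Irzile preserves n here (none of its changes turn any other segment into n), so the proto-segment is *n.
Position 7: Domina has u, Irzile has o. Irzile preserves o here (none of its changes turn any other segment into o), so the proto-segment is *o.
This points to *zasanpo. Verify forward in each daughter:
Domina: start from *zasanpo.
  rule 1: no change — zasanpo
  rule 2 (vowel merger): zasanpo → zasanpu
  rule 3: no change — zasanpu
  rule 4 (nasal place assimilation): zasanpu → zasampu
  ⇒ Domina zasampu
Irzile: *zasanpo
  zasanpo → zaranpo   [rhotacism]
  zaranpo (rule 2 does not apply)
  zaranpo → zaranfo   [unconditioned shift]
  giving Irzile zaranfo.
Only *zasanpo yields all of Domina zasampu, Irzile zaranfo.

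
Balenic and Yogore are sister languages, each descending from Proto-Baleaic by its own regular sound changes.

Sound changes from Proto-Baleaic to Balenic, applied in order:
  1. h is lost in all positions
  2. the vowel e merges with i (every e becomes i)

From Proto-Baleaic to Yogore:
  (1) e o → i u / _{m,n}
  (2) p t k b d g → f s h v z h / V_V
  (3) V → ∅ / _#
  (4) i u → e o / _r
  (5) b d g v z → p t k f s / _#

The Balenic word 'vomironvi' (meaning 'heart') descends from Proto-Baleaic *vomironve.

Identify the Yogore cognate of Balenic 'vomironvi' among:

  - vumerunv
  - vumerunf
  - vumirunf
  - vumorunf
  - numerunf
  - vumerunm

Yogore: *vomironve
  vomironve → vumirunve   [pre-nasal raising]
  vumirunve (rule 2 does not apply)
  vumirunve → vumirunv   [apocope]
  vumirunv → vumerunv   [pre-rhotic lowering]
  vumerunv → vumerunf   [final devoicing]
  giving Yogore vumerunf.
Among the options, 'vumerunf' alone shows every Yogore change applied in order.

vumerunf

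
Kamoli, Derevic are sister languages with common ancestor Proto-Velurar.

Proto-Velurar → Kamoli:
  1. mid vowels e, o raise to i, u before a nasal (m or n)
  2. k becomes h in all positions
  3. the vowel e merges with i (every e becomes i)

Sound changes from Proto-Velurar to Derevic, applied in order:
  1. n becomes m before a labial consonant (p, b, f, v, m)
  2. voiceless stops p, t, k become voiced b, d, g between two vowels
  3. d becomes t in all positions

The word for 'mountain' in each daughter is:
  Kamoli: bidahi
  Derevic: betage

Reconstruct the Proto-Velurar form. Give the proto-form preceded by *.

Position 6: Kamoli has i, Derevic has e. Derevic preserves e here (none of its changes turn any other segment into e), so the proto-segment is *e.
Position 2: Kamoli has i, Derevic has e. Derevic preserves e here (none of its changes turn any other segment into e), so the proto-segment is *e.
Position 3: Kamoli has d, Derevic has t. Kamoli preserves d here (none of its changes turn any other segment into d), so the proto-segment is *d.
This points to *bedake. Verify forward in each daughter:
Kamoli: *bedake > bedahe > bidahi  (by unconditioned shift, vowel merger)
Derevic: *bedake
  bedake (rule 1 does not apply)
  bedake → bedage   [intervocalic voicing]
  bedage → betage   [unconditioned shift]
  giving Derevic betage.
No other proto-form is consistent with every reflex, so the reconstruction is *bedake.

*bedake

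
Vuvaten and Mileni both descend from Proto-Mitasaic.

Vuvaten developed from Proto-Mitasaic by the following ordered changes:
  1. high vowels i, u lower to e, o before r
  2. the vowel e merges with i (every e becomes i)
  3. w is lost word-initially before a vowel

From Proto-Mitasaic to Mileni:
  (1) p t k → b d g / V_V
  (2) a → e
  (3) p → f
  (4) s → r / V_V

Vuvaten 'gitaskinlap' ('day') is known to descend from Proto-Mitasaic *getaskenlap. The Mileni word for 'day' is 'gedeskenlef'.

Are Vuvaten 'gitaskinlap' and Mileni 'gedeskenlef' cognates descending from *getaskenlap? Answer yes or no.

yes

Derive the expected Mileni reflex of *getaskenlap:
Mileni: *getaskenlap
  getaskenlap → gedaskenlap   [intervocalic voicing]
  gedaskenlap → gedeskenlep   [vowel merger]
  gedeskenlep → gedeskenlef   [unconditioned shift]
  gedeskenlef (rule 4 does not apply)
  giving Mileni gedeskenlef.
Mileni 'gedeskenlef' matches the regular reflex exactly, so the pair is cognate.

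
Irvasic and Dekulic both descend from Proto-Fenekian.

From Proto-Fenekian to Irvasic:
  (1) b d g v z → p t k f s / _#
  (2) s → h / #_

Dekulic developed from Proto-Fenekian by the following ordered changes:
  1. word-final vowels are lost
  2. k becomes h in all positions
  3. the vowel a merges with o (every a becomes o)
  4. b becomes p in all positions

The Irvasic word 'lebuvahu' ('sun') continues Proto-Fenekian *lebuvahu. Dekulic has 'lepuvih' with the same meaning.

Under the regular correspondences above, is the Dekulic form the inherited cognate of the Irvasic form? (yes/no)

no

Derive the expected Dekulic reflex of *lebuvahu:
Dekulic: *lebuvahu > lebuvah > lebuvoh > lepuvoh  (by apocope, vowel merger, unconditioned shift)
The regular Dekulic reflex would be 'lepuvoh', but the attested form is 'lepuvih'. The correspondence is irregular, so they are not cognates (the Dekulic form has a different source).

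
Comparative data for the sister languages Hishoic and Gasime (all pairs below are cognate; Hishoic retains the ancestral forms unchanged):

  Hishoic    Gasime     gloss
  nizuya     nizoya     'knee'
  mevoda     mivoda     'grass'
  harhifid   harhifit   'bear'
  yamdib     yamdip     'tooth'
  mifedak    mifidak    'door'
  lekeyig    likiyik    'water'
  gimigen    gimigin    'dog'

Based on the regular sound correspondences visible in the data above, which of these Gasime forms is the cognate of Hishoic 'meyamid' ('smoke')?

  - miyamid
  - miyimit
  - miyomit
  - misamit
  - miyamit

mifedak ~ mifidak, lekeyig ~ likiyik — Hishoic e corresponds to Gasime i after a consonant, before a consonant other than r, m, n, p, b, f, v.
harhifid ~ harhifit — Hishoic d corresponds to Gasime t word-finally.
Applying these to Hishoic 'meyamid':
  meyamid → miyamid   (e→i after a consonant, before a consonant other than r, m, n, p, b, f, v)
  miyamid → miyamit   (d→t word-finally)
So the Gasime cognate is 'miyamit'.

miyamit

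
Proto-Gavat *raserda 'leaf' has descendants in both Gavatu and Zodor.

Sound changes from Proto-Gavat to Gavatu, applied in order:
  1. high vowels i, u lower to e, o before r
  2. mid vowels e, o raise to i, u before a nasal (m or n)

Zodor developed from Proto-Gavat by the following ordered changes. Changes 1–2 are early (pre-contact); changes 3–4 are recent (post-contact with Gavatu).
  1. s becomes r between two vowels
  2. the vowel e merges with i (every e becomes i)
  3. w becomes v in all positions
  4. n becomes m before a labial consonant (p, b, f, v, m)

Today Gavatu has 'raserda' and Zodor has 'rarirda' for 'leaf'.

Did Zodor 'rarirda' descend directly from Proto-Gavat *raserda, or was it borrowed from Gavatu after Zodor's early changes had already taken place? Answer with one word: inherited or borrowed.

If inherited, *raserda would pass through all of Zodor's changes:
Zodor: *raserda > rarerda > rarirda  (by rhotacism, vowel merger)
If borrowed from Gavatu 'raserda' after the early changes, it would undergo only the recent ones:
  rule 3 (unconditioned shift): no change (raserda)
  rule 4 (nasal place assimilation): no change (raserda)
  ⇒ as a loan: raserda
Zodor 'rarirda' matches the inherited outcome exactly, so it is an inherited cognate, not a loan.

inherited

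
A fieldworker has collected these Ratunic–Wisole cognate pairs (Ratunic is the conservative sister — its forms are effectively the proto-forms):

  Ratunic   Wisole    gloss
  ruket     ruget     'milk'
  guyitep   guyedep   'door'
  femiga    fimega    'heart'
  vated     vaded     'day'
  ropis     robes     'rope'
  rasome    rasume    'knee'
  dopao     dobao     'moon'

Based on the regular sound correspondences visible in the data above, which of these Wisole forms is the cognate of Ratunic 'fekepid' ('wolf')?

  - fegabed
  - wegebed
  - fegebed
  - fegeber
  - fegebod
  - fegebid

ruket ~ ruget — Ratunic k corresponds to Wisole g between vowels (before a front vowel).
ropis ~ robes — Ratunic p corresponds to Wisole b between vowels (before a front vowel).
guyitep ~ guyedep, femiga ~ fimega — Ratunic i corresponds to Wisole e after a consonant, before a consonant other than r, m, n, p, b, f, v.
Applying these to Ratunic 'fekepid':
  fekepid → fegepid   (k→g between vowels (before a front vowel))
  fegepid → fegebid   (p→b between vowels (before a front vowel))
  fegebid → fegebed   (i→e after a consonant, before a consonant other than r, m, n, p, b, f, v)
So the Wisole cognate is 'fegebed'.

fegebed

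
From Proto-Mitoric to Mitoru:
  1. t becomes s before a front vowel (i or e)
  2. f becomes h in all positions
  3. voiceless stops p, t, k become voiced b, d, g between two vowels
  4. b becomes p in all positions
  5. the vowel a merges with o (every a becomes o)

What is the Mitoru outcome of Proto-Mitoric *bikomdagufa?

pigomdoguho

Mitoru: *bikomdagufa
  bikomdagufa (rule 1 does not apply)
  bikomdagufa → bikomdaguha   [unconditioned shift]
  bikomdaguha → bigomdaguha   [intervocalic voicing]
  bigomdaguha → pigomdaguha   [unconditioned shift]
  pigomdaguha → pigomdoguho   [vowel merger]
  giving Mitoru pigomdoguho.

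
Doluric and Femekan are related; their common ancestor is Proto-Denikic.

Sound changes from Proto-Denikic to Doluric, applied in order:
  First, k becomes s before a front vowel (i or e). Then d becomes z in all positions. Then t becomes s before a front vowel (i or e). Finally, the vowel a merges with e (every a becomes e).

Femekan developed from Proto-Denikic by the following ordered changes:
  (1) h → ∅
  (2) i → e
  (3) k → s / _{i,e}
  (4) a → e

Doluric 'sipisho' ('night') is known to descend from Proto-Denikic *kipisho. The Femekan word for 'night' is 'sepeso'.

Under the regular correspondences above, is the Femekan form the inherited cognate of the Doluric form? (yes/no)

yes

Derive the expected Femekan reflex of *kipisho:
Femekan: *kipisho > kipiso > kepeso > sepeso  (by h-loss, vowel merger, palatalisation)
Femekan 'sepeso' matches the regular reflex exactly, so the pair is cognate.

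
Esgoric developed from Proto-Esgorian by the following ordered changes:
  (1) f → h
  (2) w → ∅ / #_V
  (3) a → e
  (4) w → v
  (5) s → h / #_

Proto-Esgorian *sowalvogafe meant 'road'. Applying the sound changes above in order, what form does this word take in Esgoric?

Esgoric: *sowalvogafe
  sowalvogafe → sowalvogahe   [unconditioned shift]
  sowalvogahe (rule 2 does not apply)
  sowalvogahe → sowelvogehe   [vowel merger]
  sowelvogehe → sovelvogehe   [unconditioned shift]
  sovelvogehe → hovelvogehe   [debuccalisation]
  giving Esgoric hovelvogehe.

hovelvogehe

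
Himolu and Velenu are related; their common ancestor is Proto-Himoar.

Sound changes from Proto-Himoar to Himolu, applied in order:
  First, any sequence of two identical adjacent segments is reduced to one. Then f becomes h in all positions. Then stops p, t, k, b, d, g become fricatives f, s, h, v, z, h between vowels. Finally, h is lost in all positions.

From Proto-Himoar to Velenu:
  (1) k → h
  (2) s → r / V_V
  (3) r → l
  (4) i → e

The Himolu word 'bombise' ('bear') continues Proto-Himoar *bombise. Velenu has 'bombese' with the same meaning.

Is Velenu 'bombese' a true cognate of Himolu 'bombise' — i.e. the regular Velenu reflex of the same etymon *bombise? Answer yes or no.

no

Derive the expected Velenu reflex of *bombise:
Velenu: *bombise
  bombise (rule 1 does not apply)
  bombise → bombire   [rhotacism]
  bombire → bombile   [unconditioned shift]
  bombile → bombele   [vowel merger]
  giving Velenu bombele.
The regular Velenu reflex would be 'bombele', but the attested form is 'bombese'. The correspondence is irregular, so they are not cognates (the Velenu form has a different source).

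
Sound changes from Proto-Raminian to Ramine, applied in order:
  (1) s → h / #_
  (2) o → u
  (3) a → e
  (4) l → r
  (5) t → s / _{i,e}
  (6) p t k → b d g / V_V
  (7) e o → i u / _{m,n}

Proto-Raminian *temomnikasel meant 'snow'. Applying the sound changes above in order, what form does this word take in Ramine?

simumnigeser

Ramine: *temomnikasel
  temomnikasel (rule 1 does not apply)
  temomnikasel → temumnikasel   [vowel merger]
  temumnikasel → temumnikesel   [vowel merger]
  temumnikesel → temumnikeser   [unconditioned shift]
  temumnikeser → semumnikeser   [palatalisation]
  semumnikeser → semumnigeser   [intervocalic voicing]
  semumnigeser → simumnigeser   [pre-nasal raising]
  giving Ramine simumnigeser.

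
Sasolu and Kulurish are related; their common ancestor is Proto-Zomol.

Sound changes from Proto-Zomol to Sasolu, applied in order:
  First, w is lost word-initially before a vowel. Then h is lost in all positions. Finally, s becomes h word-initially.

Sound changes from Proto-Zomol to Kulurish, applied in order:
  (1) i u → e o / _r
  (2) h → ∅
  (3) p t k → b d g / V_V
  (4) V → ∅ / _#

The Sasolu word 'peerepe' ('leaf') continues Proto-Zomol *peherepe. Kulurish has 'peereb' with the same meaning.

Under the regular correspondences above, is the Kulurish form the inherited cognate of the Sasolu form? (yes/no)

Derive the expected Kulurish reflex of *peherepe:
Kulurish: *peherepe
  peherepe (rule 1 does not apply)
  peherepe → peerepe   [h-loss]
  peerepe → peerebe   [intervocalic voicing]
  peerebe → peereb   [apocope]
  giving Kulurish peereb.
Kulurish 'peereb' matches the regular reflex exactly, so the pair is cognate.

yes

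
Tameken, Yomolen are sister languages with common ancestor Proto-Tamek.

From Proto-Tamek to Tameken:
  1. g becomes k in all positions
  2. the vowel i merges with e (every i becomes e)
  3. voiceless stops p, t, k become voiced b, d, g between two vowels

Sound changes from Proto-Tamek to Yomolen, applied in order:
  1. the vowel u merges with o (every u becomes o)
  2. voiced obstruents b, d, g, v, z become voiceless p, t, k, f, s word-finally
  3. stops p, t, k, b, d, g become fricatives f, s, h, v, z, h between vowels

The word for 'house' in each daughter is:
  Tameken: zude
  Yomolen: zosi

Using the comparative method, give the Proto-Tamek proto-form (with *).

*zuti

Position 4: Tameken has e, Yomolen has i. Yomolen preserves i here (none of its changes turn any other segment into i), so the proto-segment is *i.
Position 3: Tameken has d, Yomolen has s. Taking the neighbouring segments as reconstructed: Tameken d could go back to *t or *d; Yomolen s could go back to *t or *s — the one source consistent with every daughter is *t.
This points to *zuti. Verify forward in each daughter:
Tameken: *zuti > zute > zude  (by vowel merger, intervocalic voicing)
Yomolen: *zuti > zoti > zosi  (by vowel merger, intervocalic lenition)
Only *zuti yields all of Tameken zude, Yomolen zosi.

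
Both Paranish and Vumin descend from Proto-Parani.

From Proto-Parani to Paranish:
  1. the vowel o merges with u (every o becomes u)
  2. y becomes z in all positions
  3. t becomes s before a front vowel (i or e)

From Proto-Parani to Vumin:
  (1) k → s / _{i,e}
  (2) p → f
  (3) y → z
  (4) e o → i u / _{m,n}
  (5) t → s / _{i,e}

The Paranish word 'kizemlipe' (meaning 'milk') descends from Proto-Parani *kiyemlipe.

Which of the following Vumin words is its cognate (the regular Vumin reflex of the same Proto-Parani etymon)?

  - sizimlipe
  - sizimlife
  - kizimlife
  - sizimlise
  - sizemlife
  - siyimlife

sizimlife

Vumin: *kiyemlipe
  kiyemlipe → siyemlipe   [palatalisation]
  siyemlipe → siyemlife   [unconditioned shift]
  siyemlife → sizemlife   [unconditioned shift]
  sizemlife → sizimlife   [pre-nasal raising]
  sizimlife (rule 5 does not apply)
  giving Vumin sizimlife.
Only 'sizimlife' matches the regular Vumin development of *kiyemlipe.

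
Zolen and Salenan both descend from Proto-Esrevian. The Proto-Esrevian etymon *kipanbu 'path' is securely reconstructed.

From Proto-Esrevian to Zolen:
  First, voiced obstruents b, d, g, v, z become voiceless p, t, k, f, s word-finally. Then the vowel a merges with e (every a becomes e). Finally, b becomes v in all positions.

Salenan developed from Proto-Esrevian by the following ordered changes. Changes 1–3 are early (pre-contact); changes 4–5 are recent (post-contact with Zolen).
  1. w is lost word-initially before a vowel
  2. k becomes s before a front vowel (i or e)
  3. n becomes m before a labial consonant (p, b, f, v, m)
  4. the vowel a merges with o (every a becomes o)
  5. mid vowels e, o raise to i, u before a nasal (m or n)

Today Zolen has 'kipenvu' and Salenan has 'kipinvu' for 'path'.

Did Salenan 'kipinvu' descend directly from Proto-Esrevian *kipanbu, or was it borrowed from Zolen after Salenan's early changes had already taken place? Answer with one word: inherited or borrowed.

If inherited, *kipanbu would pass through all of Salenan's changes:
Salenan: *kipanbu > sipanbu > sipambu > sipombu > sipumbu  (by palatalisation, nasal place assimilation, vowel merger, pre-nasal raising)
If borrowed from Zolen 'kipenvu' after the early changes, it would undergo only the recent ones:
  rule 4 (vowel merger): no change (kipenvu)
  rule 5 (pre-nasal raising): kipenvu → kipinvu
  ⇒ as a loan: kipinvu
Salenan 'kipinvu' matches the loan outcome 'kipinvu', not the inherited 'sipumbu' — it skipped the early Salenan changes, so it was borrowed from Zolen.

borrowed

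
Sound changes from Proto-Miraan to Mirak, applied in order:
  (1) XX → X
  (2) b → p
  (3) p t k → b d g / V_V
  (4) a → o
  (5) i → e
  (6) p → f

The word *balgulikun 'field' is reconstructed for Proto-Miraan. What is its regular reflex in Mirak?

Mirak: start from *balgulikun.
  rule 1: no change — balgulikun
  rule 2 (unconditioned shift): balgulikun → palgulikun
  rule 3 (intervocalic voicing): palgulikun → palguligun
  rule 4 (vowel merger): palguligun → polguligun
  rule 5 (vowel merger): polguligun → polgulegun
  rule 6 (unconditioned shift): polgulegun → folgulegun
  ⇒ Mirak folgulegun

folgulegun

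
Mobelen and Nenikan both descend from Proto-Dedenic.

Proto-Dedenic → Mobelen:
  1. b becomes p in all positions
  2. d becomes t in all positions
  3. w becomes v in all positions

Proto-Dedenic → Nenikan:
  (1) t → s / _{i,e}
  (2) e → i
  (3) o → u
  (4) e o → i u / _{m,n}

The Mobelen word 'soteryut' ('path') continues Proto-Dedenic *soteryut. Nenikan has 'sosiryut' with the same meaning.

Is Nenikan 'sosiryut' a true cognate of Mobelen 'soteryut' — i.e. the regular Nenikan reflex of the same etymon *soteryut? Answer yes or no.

no

Derive the expected Nenikan reflex of *soteryut:
Nenikan: *soteryut > soseryut > sosiryut > susiryut  (by palatalisation, vowel merger, vowel merger)
The regular Nenikan reflex would be 'susiryut', but the attested form is 'sosiryut'. The correspondence is irregular, so they are not cognates (the Nenikan form has a different source).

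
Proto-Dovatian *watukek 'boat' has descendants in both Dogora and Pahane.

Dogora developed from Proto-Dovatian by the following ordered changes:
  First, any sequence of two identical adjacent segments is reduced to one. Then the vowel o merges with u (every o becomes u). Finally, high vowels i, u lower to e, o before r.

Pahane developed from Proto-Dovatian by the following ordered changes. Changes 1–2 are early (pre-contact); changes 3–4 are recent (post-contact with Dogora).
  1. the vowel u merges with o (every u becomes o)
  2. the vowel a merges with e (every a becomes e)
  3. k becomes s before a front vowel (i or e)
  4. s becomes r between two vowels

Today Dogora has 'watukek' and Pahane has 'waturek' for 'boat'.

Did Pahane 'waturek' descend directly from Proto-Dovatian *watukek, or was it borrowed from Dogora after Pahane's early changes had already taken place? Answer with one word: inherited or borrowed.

borrowed

If inherited, *watukek would pass through all of Pahane's changes:
Pahane: *watukek > watokek > wetokek > wetosek > wetorek  (by vowel merger, vowel merger, palatalisation, rhotacism)
If borrowed from Dogora 'watukek' after the early changes, it would undergo only the recent ones:
  rule 3 (palatalisation): watukek → watusek
  rule 4 (rhotacism): watusek → waturek
  ⇒ as a loan: waturek
Pahane 'waturek' matches the loan outcome 'waturek', not the inherited 'wetorek' — it skipped the early Pahane changes, so it was borrowed from Dogora.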